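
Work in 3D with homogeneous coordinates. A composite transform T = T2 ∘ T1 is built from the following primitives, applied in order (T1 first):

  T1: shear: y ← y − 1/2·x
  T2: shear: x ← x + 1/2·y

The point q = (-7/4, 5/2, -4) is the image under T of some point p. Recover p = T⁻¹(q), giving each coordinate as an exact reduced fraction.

T1 = [1 0 0 0; -1/2 1 0 0; 0 0 1 0; 0 0 0 1]
T2·T1 = [3/4 1/2 0 0; -1/2 1 0 0; 0 0 1 0; 0 0 0 1]
det M = 1; M⁻¹ = [1 -1/2 0 0; 1/2 3/4 0 0; 0 0 1 0; 0 0 0 1]
M⁻¹ · (-7/4, 5/2, -4)ᵀ = (-3, 1, -4)ᵀ

p = (-3, 1, -4)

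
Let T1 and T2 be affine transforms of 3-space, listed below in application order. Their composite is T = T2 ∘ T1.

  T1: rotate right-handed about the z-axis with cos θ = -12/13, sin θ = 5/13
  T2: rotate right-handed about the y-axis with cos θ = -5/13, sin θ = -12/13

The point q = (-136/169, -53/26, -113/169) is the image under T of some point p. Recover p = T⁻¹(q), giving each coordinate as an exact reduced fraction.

T1 = [-12/13 -5/13 0 0; 5/13 -12/13 0 0; 0 0 1 0; 0 0 0 1]
T2·T1 = [60/169 25/169 -12/13 0; 5/13 -12/13 0 0; -144/169 -60/169 -5/13 0; 0 0 0 1]
det M = 1; M⁻¹ = [60/169 5/13 -144/169 0; 25/169 -12/13 -60/169 0; -12/13 0 -5/13 0; 0 0 0 1]
M⁻¹ · (-136/169, -53/26, -113/169)ᵀ = (-1/2, 2, 1)ᵀ

p = (-1/2, 2, 1)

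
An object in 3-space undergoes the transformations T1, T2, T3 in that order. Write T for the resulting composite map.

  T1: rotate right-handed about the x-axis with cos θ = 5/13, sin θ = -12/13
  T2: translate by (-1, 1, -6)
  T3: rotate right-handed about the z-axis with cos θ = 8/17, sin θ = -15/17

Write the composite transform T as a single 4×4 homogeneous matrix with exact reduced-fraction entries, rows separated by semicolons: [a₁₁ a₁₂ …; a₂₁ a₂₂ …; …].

T = [8/17 75/221 180/221 7/17; -15/17 40/221 96/221 23/17; 0 -12/13 5/13 -6; 0 0 0 1]

T1 = [1 0 0 0; 0 5/13 12/13 0; 0 -12/13 5/13 0; 0 0 0 1]
T2·T1 = [1 0 0 -1; 0 5/13 12/13 1; 0 -12/13 5/13 -6; 0 0 0 1]
T3·…·T1 = [8/17 75/221 180/221 7/17; -15/17 40/221 96/221 23/17; 0 -12/13 5/13 -6; 0 0 0 1]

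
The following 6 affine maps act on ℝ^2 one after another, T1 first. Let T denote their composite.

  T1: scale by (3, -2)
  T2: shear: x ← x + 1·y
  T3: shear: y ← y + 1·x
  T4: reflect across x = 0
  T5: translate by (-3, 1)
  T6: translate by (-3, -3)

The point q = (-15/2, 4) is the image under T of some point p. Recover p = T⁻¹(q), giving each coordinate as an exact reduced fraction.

p = (-1, -9/4)

T1 = [3 0 0; 0 -2 0; 0 0 1]
T2·T1 = [3 -2 0; 0 -2 0; 0 0 1]
T3·…·T1 = [3 -2 0; 3 -4 0; 0 0 1]
T4·…·T1 = [-3 2 0; 3 -4 0; 0 0 1]
T5·…·T1 = [-3 2 -3; 3 -4 1; 0 0 1]
T6·…·T1 = [-3 2 -6; 3 -4 -2; 0 0 1]
det M = 6; M⁻¹ = [-2/3 -1/3 -14/3; -1/2 -1/2 -4; 0 0 1]
M⁻¹ · (-15/2, 4)ᵀ = (-1, -9/4)ᵀ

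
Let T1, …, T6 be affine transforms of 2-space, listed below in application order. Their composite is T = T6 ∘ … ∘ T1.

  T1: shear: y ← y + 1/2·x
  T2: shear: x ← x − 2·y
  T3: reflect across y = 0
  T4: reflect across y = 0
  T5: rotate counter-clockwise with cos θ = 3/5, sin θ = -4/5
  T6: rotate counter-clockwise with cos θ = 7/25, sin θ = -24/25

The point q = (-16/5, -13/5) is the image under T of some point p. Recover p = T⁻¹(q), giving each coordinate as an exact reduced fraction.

T1 = [1 0 0; 1/2 1 0; 0 0 1]
T2·T1 = [0 -2 0; 1/2 1 0; 0 0 1]
T3·…·T1 = [0 -2 0; -1/2 -1 0; 0 0 1]
T4·…·T1 = [0 -2 0; 1/2 1 0; 0 0 1]
T5·…·T1 = [2/5 -2/5 0; 3/10 11/5 0; 0 0 1]
T6·…·T1 = [2/5 2 0; -3/10 1 0; 0 0 1]
det M = 1; M⁻¹ = [1 -2 0; 3/10 2/5 0; 0 0 1]
M⁻¹ · (-16/5, -13/5)ᵀ = (2, -2)ᵀ

p = (2, -2)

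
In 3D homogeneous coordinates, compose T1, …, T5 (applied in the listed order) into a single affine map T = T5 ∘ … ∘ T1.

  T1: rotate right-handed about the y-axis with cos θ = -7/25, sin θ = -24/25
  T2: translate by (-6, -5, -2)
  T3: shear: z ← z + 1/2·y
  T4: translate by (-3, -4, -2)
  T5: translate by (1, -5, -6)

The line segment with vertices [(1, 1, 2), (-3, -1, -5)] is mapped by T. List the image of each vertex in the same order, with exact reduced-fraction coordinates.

T1 rotate right-handed about the y-axis with cos θ = -7/25, sin θ = -24/25: (1, 1, 2) → (-11/5, 1, 2/5); (-3, -1, -5) → (141/25, -1, -37/25)
T2 translate by (-6, -5, -2): (-11/5, 1, 2/5) → (-41/5, -4, -8/5); (141/25, -1, -37/25) → (-9/25, -6, -87/25)
T3 shear: z ← z + 1/2·y: (-41/5, -4, -8/5) → (-41/5, -4, -18/5); (-9/25, -6, -87/25) → (-9/25, -6, -162/25)
T4 translate by (-3, -4, -2): (-41/5, -4, -18/5) → (-56/5, -8, -28/5); (-9/25, -6, -162/25) → (-84/25, -10, -212/25)
T5 translate by (1, -5, -6): (-56/5, -8, -28/5) → (-51/5, -13, -58/5); (-84/25, -10, -212/25) → (-59/25, -15, -362/25)

image vertices: (-51/5, -13, -58/5), (-59/25, -15, -362/25)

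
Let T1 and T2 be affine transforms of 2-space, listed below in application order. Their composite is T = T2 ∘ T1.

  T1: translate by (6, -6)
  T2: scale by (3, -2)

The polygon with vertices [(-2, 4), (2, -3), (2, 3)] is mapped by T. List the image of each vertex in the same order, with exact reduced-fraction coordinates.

T1 translate by (6, -6): (-2, 4) → (4, -2); (2, -3) → (8, -9); (2, 3) → (8, -3)
T2 scale by (3, -2): (4, -2) → (12, 4); (8, -9) → (24, 18); (8, -3) → (24, 6)

image vertices: (12, 4), (24, 18), (24, 6)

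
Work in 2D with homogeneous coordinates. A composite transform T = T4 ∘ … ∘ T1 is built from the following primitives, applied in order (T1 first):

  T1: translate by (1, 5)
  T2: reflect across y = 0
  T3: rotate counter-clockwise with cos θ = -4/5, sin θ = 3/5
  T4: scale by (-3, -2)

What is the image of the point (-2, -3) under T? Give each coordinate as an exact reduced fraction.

T(p) = (-6, -2)

T1 translate by (1, 5): (-2, -3) → (-1, 2)
T2 reflect across y = 0: (-1, 2) → (-1, -2)
T3 rotate counter-clockwise with cos θ = -4/5, sin θ = 3/5: (-1, -2) → (2, 1)
T4 scale by (-3, -2): (2, 1) → (-6, -2)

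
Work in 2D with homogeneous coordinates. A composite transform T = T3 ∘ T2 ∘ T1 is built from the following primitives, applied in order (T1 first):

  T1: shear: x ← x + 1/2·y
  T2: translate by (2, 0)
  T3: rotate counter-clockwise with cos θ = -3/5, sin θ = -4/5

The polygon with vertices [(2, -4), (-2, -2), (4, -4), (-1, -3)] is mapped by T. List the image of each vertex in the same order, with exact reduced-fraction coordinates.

T1 shear: x ← x + 1/2·y: (2, -4) → (0, -4); (-2, -2) → (-3, -2); (4, -4) → (2, -4); (-1, -3) → (-5/2, -3)
T2 translate by (2, 0): (0, -4) → (2, -4); (-3, -2) → (-1, -2); (2, -4) → (4, -4); (-5/2, -3) → (-1/2, -3)
T3 rotate counter-clockwise with cos θ = -3/5, sin θ = -4/5: (2, -4) → (-22/5, 4/5); (-1, -2) → (-1, 2); (4, -4) → (-28/5, -4/5); (-1/2, -3) → (-21/10, 11/5)

image vertices: (-22/5, 4/5), (-1, 2), (-28/5, -4/5), (-21/10, 11/5)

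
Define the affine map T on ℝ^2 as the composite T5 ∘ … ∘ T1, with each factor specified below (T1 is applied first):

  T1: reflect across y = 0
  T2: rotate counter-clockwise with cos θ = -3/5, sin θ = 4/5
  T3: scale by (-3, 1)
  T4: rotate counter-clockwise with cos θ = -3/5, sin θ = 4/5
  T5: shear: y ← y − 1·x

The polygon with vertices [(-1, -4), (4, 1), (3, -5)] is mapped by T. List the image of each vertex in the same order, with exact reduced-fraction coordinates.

T1 reflect across y = 0: (-1, -4) → (-1, 4); (4, 1) → (4, -1); (3, -5) → (3, 5)
T2 rotate counter-clockwise with cos θ = -3/5, sin θ = 4/5: (-1, 4) → (-13/5, -16/5); (4, -1) → (-8/5, 19/5); (3, 5) → (-29/5, -3/5)
T3 scale by (-3, 1): (-13/5, -16/5) → (39/5, -16/5); (-8/5, 19/5) → (24/5, 19/5); (-29/5, -3/5) → (87/5, -3/5)
T4 rotate counter-clockwise with cos θ = -3/5, sin θ = 4/5: (39/5, -16/5) → (-53/25, 204/25); (24/5, 19/5) → (-148/25, 39/25); (87/5, -3/5) → (-249/25, 357/25)
T5 shear: y ← y − 1·x: (-53/25, 204/25) → (-53/25, 257/25); (-148/25, 39/25) → (-148/25, 187/25); (-249/25, 357/25) → (-249/25, 606/25)

image vertices: (-53/25, 257/25), (-148/25, 187/25), (-249/25, 606/25)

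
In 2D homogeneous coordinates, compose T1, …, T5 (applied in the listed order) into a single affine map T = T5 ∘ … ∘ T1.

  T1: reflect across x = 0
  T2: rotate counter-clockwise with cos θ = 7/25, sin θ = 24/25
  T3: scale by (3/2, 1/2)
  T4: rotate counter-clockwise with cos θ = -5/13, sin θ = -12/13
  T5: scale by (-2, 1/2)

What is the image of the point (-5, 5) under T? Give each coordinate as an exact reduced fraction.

T(p) = (-627/65, 457/260)

T1 reflect across x = 0: (-5, 5) → (5, 5)
T2 rotate counter-clockwise with cos θ = 7/25, sin θ = 24/25: (5, 5) → (-17/5, 31/5)
T3 scale by (3/2, 1/2): (-17/5, 31/5) → (-51/10, 31/10)
T4 rotate counter-clockwise with cos θ = -5/13, sin θ = -12/13: (-51/10, 31/10) → (627/130, 457/130)
T5 scale by (-2, 1/2): (627/130, 457/130) → (-627/65, 457/260)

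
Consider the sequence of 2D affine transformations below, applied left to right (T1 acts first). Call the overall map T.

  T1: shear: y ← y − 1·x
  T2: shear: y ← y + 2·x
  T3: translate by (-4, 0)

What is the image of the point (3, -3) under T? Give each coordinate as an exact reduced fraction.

T(p) = (-1, 0)

T1 shear: y ← y − 1·x: (3, -3) → (3, -6)
T2 shear: y ← y + 2·x: (3, -6) → (3, 0)
T3 translate by (-4, 0): (3, 0) → (-1, 0)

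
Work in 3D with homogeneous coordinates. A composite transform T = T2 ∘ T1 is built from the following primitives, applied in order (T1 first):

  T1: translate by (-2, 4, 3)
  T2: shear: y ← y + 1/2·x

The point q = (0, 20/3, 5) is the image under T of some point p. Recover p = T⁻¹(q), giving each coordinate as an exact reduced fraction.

T1 = [1 0 0 -2; 0 1 0 4; 0 0 1 3; 0 0 0 1]
T2·T1 = [1 0 0 -2; 1/2 1 0 3; 0 0 1 3; 0 0 0 1]
det M = 1; M⁻¹ = [1 0 0 2; -1/2 1 0 -4; 0 0 1 -3; 0 0 0 1]
M⁻¹ · (0, 20/3, 5)ᵀ = (2, 8/3, 2)ᵀ

p = (2, 8/3, 2)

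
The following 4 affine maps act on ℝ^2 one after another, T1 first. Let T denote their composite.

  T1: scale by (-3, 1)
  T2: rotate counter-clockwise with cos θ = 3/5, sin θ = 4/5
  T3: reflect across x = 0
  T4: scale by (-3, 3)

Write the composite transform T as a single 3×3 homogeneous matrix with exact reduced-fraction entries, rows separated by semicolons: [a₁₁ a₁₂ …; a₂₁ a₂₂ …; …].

T1 = [-3 0 0; 0 1 0; 0 0 1]
T2·T1 = [-9/5 -4/5 0; -12/5 3/5 0; 0 0 1]
T3·…·T1 = [9/5 4/5 0; -12/5 3/5 0; 0 0 1]
T4·…·T1 = [-27/5 -12/5 0; -36/5 9/5 0; 0 0 1]

T = [-27/5 -12/5 0; -36/5 9/5 0; 0 0 1]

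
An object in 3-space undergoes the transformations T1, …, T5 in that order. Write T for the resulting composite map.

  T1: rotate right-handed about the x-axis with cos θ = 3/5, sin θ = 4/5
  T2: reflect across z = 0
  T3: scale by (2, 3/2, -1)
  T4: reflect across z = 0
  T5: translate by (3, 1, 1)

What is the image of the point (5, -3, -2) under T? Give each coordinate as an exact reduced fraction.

T(p) = (13, 7/10, 23/5)

T1 rotate right-handed about the x-axis with cos θ = 3/5, sin θ = 4/5: (5, -3, -2) → (5, -1/5, -18/5)
T2 reflect across z = 0: (5, -1/5, -18/5) → (5, -1/5, 18/5)
T3 scale by (2, 3/2, -1): (5, -1/5, 18/5) → (10, -3/10, -18/5)
T4 reflect across z = 0: (10, -3/10, -18/5) → (10, -3/10, 18/5)
T5 translate by (3, 1, 1): (10, -3/10, 18/5) → (13, 7/10, 23/5)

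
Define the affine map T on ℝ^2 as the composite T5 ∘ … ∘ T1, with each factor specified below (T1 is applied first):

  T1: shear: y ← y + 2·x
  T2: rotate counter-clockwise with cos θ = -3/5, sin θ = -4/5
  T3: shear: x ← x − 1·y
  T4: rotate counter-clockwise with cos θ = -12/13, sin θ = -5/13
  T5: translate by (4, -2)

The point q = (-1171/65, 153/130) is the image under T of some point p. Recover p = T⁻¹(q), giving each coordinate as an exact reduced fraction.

T1 = [1 0 0; 2 1 0; 0 0 1]
T2·T1 = [1 4/5 0; -2 -3/5 0; 0 0 1]
T3·…·T1 = [3 7/5 0; -2 -3/5 0; 0 0 1]
T4·…·T1 = [-46/13 -99/65 0; 9/13 1/65 0; 0 0 1]
T5·…·T1 = [-46/13 -99/65 4; 9/13 1/65 -2; 0 0 1]
det M = 1; M⁻¹ = [1/65 99/65 194/65; -9/13 -46/13 -56/13; 0 0 1]
M⁻¹ · (-1171/65, 153/130)ᵀ = (9/2, 4)ᵀ

p = (9/2, 4)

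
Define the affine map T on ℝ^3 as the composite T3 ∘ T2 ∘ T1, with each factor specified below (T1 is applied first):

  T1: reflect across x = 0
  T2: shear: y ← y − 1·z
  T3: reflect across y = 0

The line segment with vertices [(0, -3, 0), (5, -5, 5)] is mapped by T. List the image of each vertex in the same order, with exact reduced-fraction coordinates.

image vertices: (0, 3, 0), (-5, 10, 5)

T1 reflect across x = 0: (0, -3, 0) → (0, -3, 0); (5, -5, 5) → (-5, -5, 5)
T2 shear: y ← y − 1·z: (0, -3, 0) → (0, -3, 0); (-5, -5, 5) → (-5, -10, 5)
T3 reflect across y = 0: (0, -3, 0) → (0, 3, 0); (-5, -10, 5) → (-5, 10, 5)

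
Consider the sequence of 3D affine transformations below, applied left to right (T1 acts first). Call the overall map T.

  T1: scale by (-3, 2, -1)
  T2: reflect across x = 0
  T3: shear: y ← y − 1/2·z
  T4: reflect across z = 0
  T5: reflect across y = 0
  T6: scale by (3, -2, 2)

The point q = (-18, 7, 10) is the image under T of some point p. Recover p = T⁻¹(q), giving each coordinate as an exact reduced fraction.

p = (-2, 1/2, 5)

T1 = [-3 0 0 0; 0 2 0 0; 0 0 -1 0; 0 0 0 1]
T2·T1 = [3 0 0 0; 0 2 0 0; 0 0 -1 0; 0 0 0 1]
T3·…·T1 = [3 0 0 0; 0 2 1/2 0; 0 0 -1 0; 0 0 0 1]
T4·…·T1 = [3 0 0 0; 0 2 1/2 0; 0 0 1 0; 0 0 0 1]
T5·…·T1 = [3 0 0 0; 0 -2 -1/2 0; 0 0 1 0; 0 0 0 1]
T6·…·T1 = [9 0 0 0; 0 4 1 0; 0 0 2 0; 0 0 0 1]
det M = 72; M⁻¹ = [1/9 0 0 0; 0 1/4 -1/8 0; 0 0 1/2 0; 0 0 0 1]
M⁻¹ · (-18, 7, 10)ᵀ = (-2, 1/2, 5)ᵀ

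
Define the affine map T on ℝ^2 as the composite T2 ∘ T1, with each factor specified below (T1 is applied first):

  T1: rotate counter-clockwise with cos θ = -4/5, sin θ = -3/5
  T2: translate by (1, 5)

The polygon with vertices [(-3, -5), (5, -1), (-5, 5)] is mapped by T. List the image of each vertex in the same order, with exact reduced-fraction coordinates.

T1 rotate counter-clockwise with cos θ = -4/5, sin θ = -3/5: (-3, -5) → (-3/5, 29/5); (5, -1) → (-23/5, -11/5); (-5, 5) → (7, -1)
T2 translate by (1, 5): (-3/5, 29/5) → (2/5, 54/5); (-23/5, -11/5) → (-18/5, 14/5); (7, -1) → (8, 4)

image vertices: (2/5, 54/5), (-18/5, 14/5), (8, 4)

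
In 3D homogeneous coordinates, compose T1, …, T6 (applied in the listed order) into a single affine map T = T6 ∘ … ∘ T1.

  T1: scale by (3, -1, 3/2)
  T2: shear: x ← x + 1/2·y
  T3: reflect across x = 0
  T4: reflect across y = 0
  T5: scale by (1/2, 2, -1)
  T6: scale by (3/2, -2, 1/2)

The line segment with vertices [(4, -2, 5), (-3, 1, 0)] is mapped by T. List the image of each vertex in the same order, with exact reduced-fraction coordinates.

T1 scale by (3, -1, 3/2): (4, -2, 5) → (12, 2, 15/2); (-3, 1, 0) → (-9, -1, 0)
T2 shear: x ← x + 1/2·y: (12, 2, 15/2) → (13, 2, 15/2); (-9, -1, 0) → (-19/2, -1, 0)
T3 reflect across x = 0: (13, 2, 15/2) → (-13, 2, 15/2); (-19/2, -1, 0) → (19/2, -1, 0)
T4 reflect across y = 0: (-13, 2, 15/2) → (-13, -2, 15/2); (19/2, -1, 0) → (19/2, 1, 0)
T5 scale by (1/2, 2, -1): (-13, -2, 15/2) → (-13/2, -4, -15/2); (19/2, 1, 0) → (19/4, 2, 0)
T6 scale by (3/2, -2, 1/2): (-13/2, -4, -15/2) → (-39/4, 8, -15/4); (19/4, 2, 0) → (57/8, -4, 0)

image vertices: (-39/4, 8, -15/4), (57/8, -4, 0)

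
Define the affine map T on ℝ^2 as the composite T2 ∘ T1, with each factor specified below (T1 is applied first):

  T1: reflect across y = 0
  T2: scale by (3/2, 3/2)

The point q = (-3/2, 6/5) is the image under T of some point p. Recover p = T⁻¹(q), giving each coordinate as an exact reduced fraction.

T1 = [1 0 0; 0 -1 0; 0 0 1]
T2·T1 = [3/2 0 0; 0 -3/2 0; 0 0 1]
det M = -9/4; M⁻¹ = [2/3 0 0; 0 -2/3 0; 0 0 1]
M⁻¹ · (-3/2, 6/5)ᵀ = (-1, -4/5)ᵀ

p = (-1, -4/5)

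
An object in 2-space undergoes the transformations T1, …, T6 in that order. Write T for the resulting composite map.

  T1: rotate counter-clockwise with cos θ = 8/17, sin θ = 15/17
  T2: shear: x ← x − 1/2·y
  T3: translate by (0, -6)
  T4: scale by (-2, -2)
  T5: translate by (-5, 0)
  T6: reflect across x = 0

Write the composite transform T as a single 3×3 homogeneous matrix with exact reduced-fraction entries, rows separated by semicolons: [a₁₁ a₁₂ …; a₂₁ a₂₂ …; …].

T1 = [8/17 -15/17 0; 15/17 8/17 0; 0 0 1]
T2·T1 = [1/34 -19/17 0; 15/17 8/17 0; 0 0 1]
T3·…·T1 = [1/34 -19/17 0; 15/17 8/17 -6; 0 0 1]
T4·…·T1 = [-1/17 38/17 0; -30/17 -16/17 12; 0 0 1]
T5·…·T1 = [-1/17 38/17 -5; -30/17 -16/17 12; 0 0 1]
T6·…·T1 = [1/17 -38/17 5; -30/17 -16/17 12; 0 0 1]

T = [1/17 -38/17 5; -30/17 -16/17 12; 0 0 1]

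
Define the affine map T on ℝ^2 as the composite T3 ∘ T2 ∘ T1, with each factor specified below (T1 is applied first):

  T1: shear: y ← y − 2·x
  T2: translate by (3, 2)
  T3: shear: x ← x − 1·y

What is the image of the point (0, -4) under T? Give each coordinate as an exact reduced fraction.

T1 shear: y ← y − 2·x: (0, -4) → (0, -4)
T2 translate by (3, 2): (0, -4) → (3, -2)
T3 shear: x ← x − 1·y: (3, -2) → (5, -2)

T(p) = (5, -2)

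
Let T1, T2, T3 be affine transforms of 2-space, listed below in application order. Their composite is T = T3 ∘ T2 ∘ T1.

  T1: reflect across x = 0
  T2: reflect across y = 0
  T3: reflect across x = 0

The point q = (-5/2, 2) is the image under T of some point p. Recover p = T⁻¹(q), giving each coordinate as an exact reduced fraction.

p = (-5/2, -2)

T1 = [-1 0 0; 0 1 0; 0 0 1]
T2·T1 = [-1 0 0; 0 -1 0; 0 0 1]
T3·…·T1 = [1 0 0; 0 -1 0; 0 0 1]
det M = -1; M⁻¹ = [1 0 0; 0 -1 0; 0 0 1]
M⁻¹ · (-5/2, 2)ᵀ = (-5/2, -2)ᵀ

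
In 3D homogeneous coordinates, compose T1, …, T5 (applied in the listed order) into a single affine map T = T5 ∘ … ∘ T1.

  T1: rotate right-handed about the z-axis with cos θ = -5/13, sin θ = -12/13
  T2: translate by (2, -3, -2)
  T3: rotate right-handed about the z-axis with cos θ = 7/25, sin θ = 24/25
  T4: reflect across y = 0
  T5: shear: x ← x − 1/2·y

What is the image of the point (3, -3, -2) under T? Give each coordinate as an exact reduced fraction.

T(p) = (151/65, 204/65, -4)

T1 rotate right-handed about the z-axis with cos θ = -5/13, sin θ = -12/13: (3, -3, -2) → (-51/13, -21/13, -2)
T2 translate by (2, -3, -2): (-51/13, -21/13, -2) → (-25/13, -60/13, -4)
T3 rotate right-handed about the z-axis with cos θ = 7/25, sin θ = 24/25: (-25/13, -60/13, -4) → (253/65, -204/65, -4)
T4 reflect across y = 0: (253/65, -204/65, -4) → (253/65, 204/65, -4)
T5 shear: x ← x − 1/2·y: (253/65, 204/65, -4) → (151/65, 204/65, -4)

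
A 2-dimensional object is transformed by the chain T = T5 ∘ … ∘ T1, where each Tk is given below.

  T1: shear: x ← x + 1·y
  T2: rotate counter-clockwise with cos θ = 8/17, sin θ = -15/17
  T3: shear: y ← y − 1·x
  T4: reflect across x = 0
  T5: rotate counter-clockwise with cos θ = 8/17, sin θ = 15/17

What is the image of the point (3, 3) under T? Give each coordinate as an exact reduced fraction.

T1 shear: x ← x + 1·y: (3, 3) → (6, 3)
T2 rotate counter-clockwise with cos θ = 8/17, sin θ = -15/17: (6, 3) → (93/17, -66/17)
T3 shear: y ← y − 1·x: (93/17, -66/17) → (93/17, -159/17)
T4 reflect across x = 0: (93/17, -159/17) → (-93/17, -159/17)
T5 rotate counter-clockwise with cos θ = 8/17, sin θ = 15/17: (-93/17, -159/17) → (1641/289, -2667/289)

T(p) = (1641/289, -2667/289)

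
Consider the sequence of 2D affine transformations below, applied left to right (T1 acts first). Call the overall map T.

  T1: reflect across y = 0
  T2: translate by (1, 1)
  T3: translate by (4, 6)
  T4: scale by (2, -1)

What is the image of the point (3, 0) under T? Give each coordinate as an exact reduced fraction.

T1 reflect across y = 0: (3, 0) → (3, 0)
T2 translate by (1, 1): (3, 0) → (4, 1)
T3 translate by (4, 6): (4, 1) → (8, 7)
T4 scale by (2, -1): (8, 7) → (16, -7)

T(p) = (16, -7)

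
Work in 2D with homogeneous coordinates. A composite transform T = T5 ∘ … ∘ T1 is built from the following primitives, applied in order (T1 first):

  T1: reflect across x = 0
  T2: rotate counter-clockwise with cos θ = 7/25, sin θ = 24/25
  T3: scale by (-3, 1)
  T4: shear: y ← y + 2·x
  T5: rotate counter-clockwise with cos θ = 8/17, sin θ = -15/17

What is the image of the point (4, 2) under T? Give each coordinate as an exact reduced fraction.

T(p) = (7434/425, -428/425)

T1 reflect across x = 0: (4, 2) → (-4, 2)
T2 rotate counter-clockwise with cos θ = 7/25, sin θ = 24/25: (-4, 2) → (-76/25, -82/25)
T3 scale by (-3, 1): (-76/25, -82/25) → (228/25, -82/25)
T4 shear: y ← y + 2·x: (228/25, -82/25) → (228/25, 374/25)
T5 rotate counter-clockwise with cos θ = 8/17, sin θ = -15/17: (228/25, 374/25) → (7434/425, -428/425)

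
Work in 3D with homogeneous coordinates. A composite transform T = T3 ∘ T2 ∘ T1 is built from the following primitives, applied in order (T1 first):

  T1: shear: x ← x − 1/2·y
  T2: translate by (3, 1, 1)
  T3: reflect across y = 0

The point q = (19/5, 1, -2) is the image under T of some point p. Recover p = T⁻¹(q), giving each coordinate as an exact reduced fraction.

T1 = [1 -1/2 0 0; 0 1 0 0; 0 0 1 0; 0 0 0 1]
T2·T1 = [1 -1/2 0 3; 0 1 0 1; 0 0 1 1; 0 0 0 1]
T3·…·T1 = [1 -1/2 0 3; 0 -1 0 -1; 0 0 1 1; 0 0 0 1]
det M = -1; M⁻¹ = [1 -1/2 0 -7/2; 0 -1 0 -1; 0 0 1 -1; 0 0 0 1]
M⁻¹ · (19/5, 1, -2)ᵀ = (-1/5, -2, -3)ᵀ

p = (-1/5, -2, -3)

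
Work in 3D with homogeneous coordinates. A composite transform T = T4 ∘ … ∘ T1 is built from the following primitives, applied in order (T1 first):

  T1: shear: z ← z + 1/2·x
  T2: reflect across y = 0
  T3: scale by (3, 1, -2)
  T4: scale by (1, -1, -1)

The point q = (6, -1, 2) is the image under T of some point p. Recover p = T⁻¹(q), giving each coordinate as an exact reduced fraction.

p = (2, -1, 0)

T1 = [1 0 0 0; 0 1 0 0; 1/2 0 1 0; 0 0 0 1]
T2·T1 = [1 0 0 0; 0 -1 0 0; 1/2 0 1 0; 0 0 0 1]
T3·…·T1 = [3 0 0 0; 0 -1 0 0; -1 0 -2 0; 0 0 0 1]
T4·…·T1 = [3 0 0 0; 0 1 0 0; 1 0 2 0; 0 0 0 1]
det M = 6; M⁻¹ = [1/3 0 0 0; 0 1 0 0; -1/6 0 1/2 0; 0 0 0 1]
M⁻¹ · (6, -1, 2)ᵀ = (2, -1, 0)ᵀ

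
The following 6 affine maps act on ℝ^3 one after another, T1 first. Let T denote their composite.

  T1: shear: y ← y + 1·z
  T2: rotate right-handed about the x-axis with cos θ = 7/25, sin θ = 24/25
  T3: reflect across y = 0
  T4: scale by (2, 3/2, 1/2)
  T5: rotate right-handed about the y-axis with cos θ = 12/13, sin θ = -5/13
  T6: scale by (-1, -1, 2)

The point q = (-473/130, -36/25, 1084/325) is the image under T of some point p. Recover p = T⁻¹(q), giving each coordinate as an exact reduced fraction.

T1 = [1 0 0 0; 0 1 1 0; 0 0 1 0; 0 0 0 1]
T2·T1 = [1 0 0 0; 0 7/25 -17/25 0; 0 24/25 31/25 0; 0 0 0 1]
T3·…·T1 = [1 0 0 0; 0 -7/25 17/25 0; 0 24/25 31/25 0; 0 0 0 1]
T4·…·T1 = [2 0 0 0; 0 -21/50 51/50 0; 0 12/25 31/50 0; 0 0 0 1]
T5·…·T1 = [24/13 -12/65 -31/130 0; 0 -21/50 51/50 0; 10/13 144/325 186/325 0; 0 0 0 1]
T6·…·T1 = [-24/13 12/65 31/130 0; 0 21/50 -51/50 0; 20/13 288/325 372/325 0; 0 0 0 1]
det M = -3; M⁻¹ = [-6/13 0 5/52 0; 34/65 62/75 204/325 0; 14/65 -16/25 84/325 0; 0 0 0 1]
M⁻¹ · (-473/130, -36/25, 1084/325)ᵀ = (2, -1, 1)ᵀ

p = (2, -1, 1)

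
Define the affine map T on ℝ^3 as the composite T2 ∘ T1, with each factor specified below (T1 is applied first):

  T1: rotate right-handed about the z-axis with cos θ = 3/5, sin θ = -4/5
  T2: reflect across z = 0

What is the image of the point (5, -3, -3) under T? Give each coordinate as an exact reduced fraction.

T(p) = (3/5, -29/5, 3)

T1 rotate right-handed about the z-axis with cos θ = 3/5, sin θ = -4/5: (5, -3, -3) → (3/5, -29/5, -3)
T2 reflect across z = 0: (3/5, -29/5, -3) → (3/5, -29/5, 3)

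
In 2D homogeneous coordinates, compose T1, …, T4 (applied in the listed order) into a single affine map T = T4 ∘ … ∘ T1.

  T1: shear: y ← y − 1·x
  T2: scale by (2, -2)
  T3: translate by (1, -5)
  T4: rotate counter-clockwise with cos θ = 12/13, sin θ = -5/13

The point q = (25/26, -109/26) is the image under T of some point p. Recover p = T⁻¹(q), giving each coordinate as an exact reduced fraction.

p = (3/4, 0)

T1 = [1 0 0; -1 1 0; 0 0 1]
T2·T1 = [2 0 0; 2 -2 0; 0 0 1]
T3·…·T1 = [2 0 1; 2 -2 -5; 0 0 1]
T4·…·T1 = [34/13 -10/13 -1; 14/13 -24/13 -5; 0 0 1]
det M = -4; M⁻¹ = [6/13 -5/26 -1/2; 7/26 -17/26 -3; 0 0 1]
M⁻¹ · (25/26, -109/26)ᵀ = (3/4, 0)ᵀ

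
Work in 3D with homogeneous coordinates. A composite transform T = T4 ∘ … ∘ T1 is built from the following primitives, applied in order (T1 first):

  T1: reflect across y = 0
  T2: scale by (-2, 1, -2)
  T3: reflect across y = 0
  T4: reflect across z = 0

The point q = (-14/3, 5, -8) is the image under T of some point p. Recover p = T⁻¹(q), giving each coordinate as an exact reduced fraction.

p = (7/3, 5, -4)

T1 = [1 0 0 0; 0 -1 0 0; 0 0 1 0; 0 0 0 1]
T2·T1 = [-2 0 0 0; 0 -1 0 0; 0 0 -2 0; 0 0 0 1]
T3·…·T1 = [-2 0 0 0; 0 1 0 0; 0 0 -2 0; 0 0 0 1]
T4·…·T1 = [-2 0 0 0; 0 1 0 0; 0 0 2 0; 0 0 0 1]
det M = -4; M⁻¹ = [-1/2 0 0 0; 0 1 0 0; 0 0 1/2 0; 0 0 0 1]
M⁻¹ · (-14/3, 5, -8)ᵀ = (7/3, 5, -4)ᵀ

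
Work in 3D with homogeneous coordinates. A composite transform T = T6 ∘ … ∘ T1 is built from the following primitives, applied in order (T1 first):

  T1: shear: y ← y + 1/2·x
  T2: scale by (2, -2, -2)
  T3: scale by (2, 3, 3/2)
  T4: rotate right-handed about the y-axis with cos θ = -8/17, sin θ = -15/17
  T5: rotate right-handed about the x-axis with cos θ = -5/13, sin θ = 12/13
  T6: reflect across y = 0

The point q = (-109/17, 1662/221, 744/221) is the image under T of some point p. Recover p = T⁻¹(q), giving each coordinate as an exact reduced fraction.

T1 = [1 0 0 0; 1/2 1 0 0; 0 0 1 0; 0 0 0 1]
T2·T1 = [2 0 0 0; -1 -2 0 0; 0 0 -2 0; 0 0 0 1]
T3·…·T1 = [4 0 0 0; -3 -6 0 0; 0 0 -3 0; 0 0 0 1]
T4·…·T1 = [-32/17 0 45/17 0; -3 -6 0 0; 60/17 0 24/17 0; 0 0 0 1]
T5·…·T1 = [-32/17 0 45/17 0; -465/221 30/13 -288/221 0; -912/221 -72/13 -120/221 0; 0 0 0 1]
T6·…·T1 = [-32/17 0 45/17 0; 465/221 -30/13 288/221 0; -912/221 -72/13 -120/221 0; 0 0 0 1]
det M = -72; M⁻¹ = [-2/17 45/221 -75/884 0; 1/17 -110/663 -197/1768 0; 5/17 32/221 -40/663 0; 0 0 0 1]
M⁻¹ · (-109/17, 1662/221, 744/221)ᵀ = (2, -2, -1)ᵀ

p = (2, -2, -1)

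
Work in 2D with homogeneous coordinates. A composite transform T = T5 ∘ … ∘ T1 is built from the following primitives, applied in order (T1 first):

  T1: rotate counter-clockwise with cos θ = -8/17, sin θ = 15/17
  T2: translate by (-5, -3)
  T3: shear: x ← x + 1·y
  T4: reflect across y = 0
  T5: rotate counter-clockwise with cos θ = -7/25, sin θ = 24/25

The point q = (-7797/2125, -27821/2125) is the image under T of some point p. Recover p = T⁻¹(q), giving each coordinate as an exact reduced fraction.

T1 = [-8/17 -15/17 0; 15/17 -8/17 0; 0 0 1]
T2·T1 = [-8/17 -15/17 -5; 15/17 -8/17 -3; 0 0 1]
T3·…·T1 = [7/17 -23/17 -8; 15/17 -8/17 -3; 0 0 1]
T4·…·T1 = [7/17 -23/17 -8; -15/17 8/17 3; 0 0 1]
T5·…·T1 = [311/425 -31/425 -16/25; 273/425 -608/425 -213/25; 0 0 1]
det M = -1; M⁻¹ = [608/425 -31/425 5/17; 273/425 -311/425 -99/17; 0 0 1]
M⁻¹ · (-7797/2125, -27821/2125)ᵀ = (-4, 7/5)ᵀ

p = (-4, 7/5)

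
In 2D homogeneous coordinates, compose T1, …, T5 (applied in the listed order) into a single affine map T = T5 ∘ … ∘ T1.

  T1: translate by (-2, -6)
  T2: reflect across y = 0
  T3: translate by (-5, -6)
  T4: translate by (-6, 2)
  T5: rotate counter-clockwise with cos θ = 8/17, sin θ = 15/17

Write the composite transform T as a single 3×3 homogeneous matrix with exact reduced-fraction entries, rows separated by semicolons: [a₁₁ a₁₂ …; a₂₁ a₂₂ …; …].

T = [8/17 15/17 -134/17; 15/17 -8/17 -179/17; 0 0 1]

T1 = [1 0 -2; 0 1 -6; 0 0 1]
T2·T1 = [1 0 -2; 0 -1 6; 0 0 1]
T3·…·T1 = [1 0 -7; 0 -1 0; 0 0 1]
T4·…·T1 = [1 0 -13; 0 -1 2; 0 0 1]
T5·…·T1 = [8/17 15/17 -134/17; 15/17 -8/17 -179/17; 0 0 1]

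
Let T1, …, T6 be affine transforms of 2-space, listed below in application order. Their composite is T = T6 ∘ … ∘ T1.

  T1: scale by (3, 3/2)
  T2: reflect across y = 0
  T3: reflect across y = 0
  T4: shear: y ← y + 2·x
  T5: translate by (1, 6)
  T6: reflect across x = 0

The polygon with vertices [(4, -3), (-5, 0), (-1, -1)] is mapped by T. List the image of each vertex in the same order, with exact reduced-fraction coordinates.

T1 scale by (3, 3/2): (4, -3) → (12, -9/2); (-5, 0) → (-15, 0); (-1, -1) → (-3, -3/2)
T2 reflect across y = 0: (12, -9/2) → (12, 9/2); (-15, 0) → (-15, 0); (-3, -3/2) → (-3, 3/2)
T3 reflect across y = 0: (12, 9/2) → (12, -9/2); (-15, 0) → (-15, 0); (-3, 3/2) → (-3, -3/2)
T4 shear: y ← y + 2·x: (12, -9/2) → (12, 39/2); (-15, 0) → (-15, -30); (-3, -3/2) → (-3, -15/2)
T5 translate by (1, 6): (12, 39/2) → (13, 51/2); (-15, -30) → (-14, -24); (-3, -15/2) → (-2, -3/2)
T6 reflect across x = 0: (13, 51/2) → (-13, 51/2); (-14, -24) → (14, -24); (-2, -3/2) → (2, -3/2)

image vertices: (-13, 51/2), (14, -24), (2, -3/2)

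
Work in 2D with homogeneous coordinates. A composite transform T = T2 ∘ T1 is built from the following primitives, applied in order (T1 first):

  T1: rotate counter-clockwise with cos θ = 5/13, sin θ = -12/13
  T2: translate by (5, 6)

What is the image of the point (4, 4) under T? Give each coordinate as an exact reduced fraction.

T1 rotate counter-clockwise with cos θ = 5/13, sin θ = -12/13: (4, 4) → (68/13, -28/13)
T2 translate by (5, 6): (68/13, -28/13) → (133/13, 50/13)

T(p) = (133/13, 50/13)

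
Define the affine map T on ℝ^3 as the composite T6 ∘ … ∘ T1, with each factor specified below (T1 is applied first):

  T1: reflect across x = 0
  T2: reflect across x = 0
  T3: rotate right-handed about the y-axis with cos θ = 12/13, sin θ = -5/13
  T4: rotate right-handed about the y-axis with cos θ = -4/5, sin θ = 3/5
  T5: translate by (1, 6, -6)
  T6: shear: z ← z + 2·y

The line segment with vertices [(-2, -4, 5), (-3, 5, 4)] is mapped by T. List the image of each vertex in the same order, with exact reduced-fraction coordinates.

T1 reflect across x = 0: (-2, -4, 5) → (2, -4, 5); (-3, 5, 4) → (3, 5, 4)
T2 reflect across x = 0: (2, -4, 5) → (-2, -4, 5); (3, 5, 4) → (-3, 5, 4)
T3 rotate right-handed about the y-axis with cos θ = 12/13, sin θ = -5/13: (-2, -4, 5) → (-49/13, -4, 50/13); (-3, 5, 4) → (-56/13, 5, 33/13)
T4 rotate right-handed about the y-axis with cos θ = -4/5, sin θ = 3/5: (-49/13, -4, 50/13) → (346/65, -4, -53/65); (-56/13, 5, 33/13) → (323/65, 5, 36/65)
T5 translate by (1, 6, -6): (346/65, -4, -53/65) → (411/65, 2, -443/65); (323/65, 5, 36/65) → (388/65, 11, -354/65)
T6 shear: z ← z + 2·y: (411/65, 2, -443/65) → (411/65, 2, -183/65); (388/65, 11, -354/65) → (388/65, 11, 1076/65)

image vertices: (411/65, 2, -183/65), (388/65, 11, 1076/65)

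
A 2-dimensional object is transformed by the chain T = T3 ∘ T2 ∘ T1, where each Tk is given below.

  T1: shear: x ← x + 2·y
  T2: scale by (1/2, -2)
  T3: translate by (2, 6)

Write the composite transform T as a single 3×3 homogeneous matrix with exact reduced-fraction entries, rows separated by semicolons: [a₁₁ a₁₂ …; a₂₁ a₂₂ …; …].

T = [1/2 1 2; 0 -2 6; 0 0 1]

T1 = [1 2 0; 0 1 0; 0 0 1]
T2·T1 = [1/2 1 0; 0 -2 0; 0 0 1]
T3·…·T1 = [1/2 1 2; 0 -2 6; 0 0 1]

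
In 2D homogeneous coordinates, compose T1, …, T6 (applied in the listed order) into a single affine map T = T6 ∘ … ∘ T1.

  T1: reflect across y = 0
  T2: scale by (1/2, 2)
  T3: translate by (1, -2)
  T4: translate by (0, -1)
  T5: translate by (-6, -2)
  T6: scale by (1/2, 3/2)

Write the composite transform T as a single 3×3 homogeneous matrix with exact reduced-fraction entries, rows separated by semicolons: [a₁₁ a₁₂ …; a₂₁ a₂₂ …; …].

T1 = [1 0 0; 0 -1 0; 0 0 1]
T2·T1 = [1/2 0 0; 0 -2 0; 0 0 1]
T3·…·T1 = [1/2 0 1; 0 -2 -2; 0 0 1]
T4·…·T1 = [1/2 0 1; 0 -2 -3; 0 0 1]
T5·…·T1 = [1/2 0 -5; 0 -2 -5; 0 0 1]
T6·…·T1 = [1/4 0 -5/2; 0 -3 -15/2; 0 0 1]

T = [1/4 0 -5/2; 0 -3 -15/2; 0 0 1]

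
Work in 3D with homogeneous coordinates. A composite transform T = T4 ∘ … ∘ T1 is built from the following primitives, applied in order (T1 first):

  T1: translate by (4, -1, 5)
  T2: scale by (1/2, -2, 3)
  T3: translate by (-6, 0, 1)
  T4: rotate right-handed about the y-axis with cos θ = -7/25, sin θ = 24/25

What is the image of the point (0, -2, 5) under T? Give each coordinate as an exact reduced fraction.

T(p) = (772/25, 6, -121/25)

T1 translate by (4, -1, 5): (0, -2, 5) → (4, -3, 10)
T2 scale by (1/2, -2, 3): (4, -3, 10) → (2, 6, 30)
T3 translate by (-6, 0, 1): (2, 6, 30) → (-4, 6, 31)
T4 rotate right-handed about the y-axis with cos θ = -7/25, sin θ = 24/25: (-4, 6, 31) → (772/25, 6, -121/25)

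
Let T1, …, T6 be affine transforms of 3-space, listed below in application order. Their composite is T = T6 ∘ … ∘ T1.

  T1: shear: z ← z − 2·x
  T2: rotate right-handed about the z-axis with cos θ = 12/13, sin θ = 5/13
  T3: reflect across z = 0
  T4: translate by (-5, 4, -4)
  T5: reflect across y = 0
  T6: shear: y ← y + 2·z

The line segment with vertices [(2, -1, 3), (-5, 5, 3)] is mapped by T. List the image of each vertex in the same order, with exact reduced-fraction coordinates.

T1 shear: z ← z − 2·x: (2, -1, 3) → (2, -1, -1); (-5, 5, 3) → (-5, 5, 13)
T2 rotate right-handed about the z-axis with cos θ = 12/13, sin θ = 5/13: (2, -1, -1) → (29/13, -2/13, -1); (-5, 5, 13) → (-85/13, 35/13, 13)
T3 reflect across z = 0: (29/13, -2/13, -1) → (29/13, -2/13, 1); (-85/13, 35/13, 13) → (-85/13, 35/13, -13)
T4 translate by (-5, 4, -4): (29/13, -2/13, 1) → (-36/13, 50/13, -3); (-85/13, 35/13, -13) → (-150/13, 87/13, -17)
T5 reflect across y = 0: (-36/13, 50/13, -3) → (-36/13, -50/13, -3); (-150/13, 87/13, -17) → (-150/13, -87/13, -17)
T6 shear: y ← y + 2·z: (-36/13, -50/13, -3) → (-36/13, -128/13, -3); (-150/13, -87/13, -17) → (-150/13, -529/13, -17)

image vertices: (-36/13, -128/13, -3), (-150/13, -529/13, -17)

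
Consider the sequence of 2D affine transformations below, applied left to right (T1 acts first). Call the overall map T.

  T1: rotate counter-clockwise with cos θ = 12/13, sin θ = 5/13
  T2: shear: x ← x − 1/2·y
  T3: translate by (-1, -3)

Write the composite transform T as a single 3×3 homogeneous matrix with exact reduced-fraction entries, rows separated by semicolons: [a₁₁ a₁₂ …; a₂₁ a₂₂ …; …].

T1 = [12/13 -5/13 0; 5/13 12/13 0; 0 0 1]
T2·T1 = [19/26 -11/13 0; 5/13 12/13 0; 0 0 1]
T3·…·T1 = [19/26 -11/13 -1; 5/13 12/13 -3; 0 0 1]

T = [19/26 -11/13 -1; 5/13 12/13 -3; 0 0 1]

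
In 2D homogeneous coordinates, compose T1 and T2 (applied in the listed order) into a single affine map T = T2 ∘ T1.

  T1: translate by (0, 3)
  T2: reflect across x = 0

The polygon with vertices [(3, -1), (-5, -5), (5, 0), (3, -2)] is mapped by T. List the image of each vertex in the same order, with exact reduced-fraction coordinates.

T1 translate by (0, 3): (3, -1) → (3, 2); (-5, -5) → (-5, -2); (5, 0) → (5, 3); (3, -2) → (3, 1)
T2 reflect across x = 0: (3, 2) → (-3, 2); (-5, -2) → (5, -2); (5, 3) → (-5, 3); (3, 1) → (-3, 1)

image vertices: (-3, 2), (5, -2), (-5, 3), (-3, 1)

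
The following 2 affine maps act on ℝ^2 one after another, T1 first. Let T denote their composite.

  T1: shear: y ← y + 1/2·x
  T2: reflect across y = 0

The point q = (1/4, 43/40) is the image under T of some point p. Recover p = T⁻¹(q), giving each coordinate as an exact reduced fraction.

p = (1/4, -6/5)

T1 = [1 0 0; 1/2 1 0; 0 0 1]
T2·T1 = [1 0 0; -1/2 -1 0; 0 0 1]
det M = -1; M⁻¹ = [1 0 0; -1/2 -1 0; 0 0 1]
M⁻¹ · (1/4, 43/40)ᵀ = (1/4, -6/5)ᵀ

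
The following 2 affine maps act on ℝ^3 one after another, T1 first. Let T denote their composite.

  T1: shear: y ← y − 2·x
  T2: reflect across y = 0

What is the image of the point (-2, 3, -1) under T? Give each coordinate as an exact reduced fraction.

T(p) = (-2, -7, -1)

T1 shear: y ← y − 2·x: (-2, 3, -1) → (-2, 7, -1)
T2 reflect across y = 0: (-2, 7, -1) → (-2, -7, -1)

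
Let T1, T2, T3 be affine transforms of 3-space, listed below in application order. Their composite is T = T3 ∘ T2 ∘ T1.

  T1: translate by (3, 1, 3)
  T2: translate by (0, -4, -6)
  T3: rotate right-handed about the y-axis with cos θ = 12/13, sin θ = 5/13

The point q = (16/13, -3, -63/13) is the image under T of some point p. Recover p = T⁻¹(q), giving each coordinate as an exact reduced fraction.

T1 = [1 0 0 3; 0 1 0 1; 0 0 1 3; 0 0 0 1]
T2·T1 = [1 0 0 3; 0 1 0 -3; 0 0 1 -3; 0 0 0 1]
T3·…·T1 = [12/13 0 5/13 21/13; 0 1 0 -3; -5/13 0 12/13 -51/13; 0 0 0 1]
det M = 1; M⁻¹ = [12/13 0 -5/13 -3; 0 1 0 3; 5/13 0 12/13 3; 0 0 0 1]
M⁻¹ · (16/13, -3, -63/13)ᵀ = (0, 0, -1)ᵀ

p = (0, 0, -1)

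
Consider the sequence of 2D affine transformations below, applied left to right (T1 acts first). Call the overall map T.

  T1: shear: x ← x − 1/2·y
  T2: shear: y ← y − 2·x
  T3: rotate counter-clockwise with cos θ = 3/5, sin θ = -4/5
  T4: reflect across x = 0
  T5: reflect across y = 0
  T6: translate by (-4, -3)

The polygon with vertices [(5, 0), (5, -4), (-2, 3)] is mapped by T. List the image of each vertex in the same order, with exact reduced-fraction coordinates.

image vertices: (1, 7), (31/5, 67/5), (-99/10, -59/5)

T1 shear: x ← x − 1/2·y: (5, 0) → (5, 0); (5, -4) → (7, -4); (-2, 3) → (-7/2, 3)
T2 shear: y ← y − 2·x: (5, 0) → (5, -10); (7, -4) → (7, -18); (-7/2, 3) → (-7/2, 10)
T3 rotate counter-clockwise with cos θ = 3/5, sin θ = -4/5: (5, -10) → (-5, -10); (7, -18) → (-51/5, -82/5); (-7/2, 10) → (59/10, 44/5)
T4 reflect across x = 0: (-5, -10) → (5, -10); (-51/5, -82/5) → (51/5, -82/5); (59/10, 44/5) → (-59/10, 44/5)
T5 reflect across y = 0: (5, -10) → (5, 10); (51/5, -82/5) → (51/5, 82/5); (-59/10, 44/5) → (-59/10, -44/5)
T6 translate by (-4, -3): (5, 10) → (1, 7); (51/5, 82/5) → (31/5, 67/5); (-59/10, -44/5) → (-99/10, -59/5)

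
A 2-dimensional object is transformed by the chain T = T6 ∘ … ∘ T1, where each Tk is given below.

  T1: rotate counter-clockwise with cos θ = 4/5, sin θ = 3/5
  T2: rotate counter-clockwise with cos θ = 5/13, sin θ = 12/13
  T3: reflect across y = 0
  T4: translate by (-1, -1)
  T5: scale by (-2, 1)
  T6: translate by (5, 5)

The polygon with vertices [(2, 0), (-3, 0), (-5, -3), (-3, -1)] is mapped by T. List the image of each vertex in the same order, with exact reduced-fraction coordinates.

T1 rotate counter-clockwise with cos θ = 4/5, sin θ = 3/5: (2, 0) → (8/5, 6/5); (-3, 0) → (-12/5, -9/5); (-5, -3) → (-11/5, -27/5); (-3, -1) → (-9/5, -13/5)
T2 rotate counter-clockwise with cos θ = 5/13, sin θ = 12/13: (8/5, 6/5) → (-32/65, 126/65); (-12/5, -9/5) → (48/65, -189/65); (-11/5, -27/5) → (269/65, -267/65); (-9/5, -13/5) → (111/65, -173/65)
T3 reflect across y = 0: (-32/65, 126/65) → (-32/65, -126/65); (48/65, -189/65) → (48/65, 189/65); (269/65, -267/65) → (269/65, 267/65); (111/65, -173/65) → (111/65, 173/65)
T4 translate by (-1, -1): (-32/65, -126/65) → (-97/65, -191/65); (48/65, 189/65) → (-17/65, 124/65); (269/65, 267/65) → (204/65, 202/65); (111/65, 173/65) → (46/65, 108/65)
T5 scale by (-2, 1): (-97/65, -191/65) → (194/65, -191/65); (-17/65, 124/65) → (34/65, 124/65); (204/65, 202/65) → (-408/65, 202/65); (46/65, 108/65) → (-92/65, 108/65)
T6 translate by (5, 5): (194/65, -191/65) → (519/65, 134/65); (34/65, 124/65) → (359/65, 449/65); (-408/65, 202/65) → (-83/65, 527/65); (-92/65, 108/65) → (233/65, 433/65)

image vertices: (519/65, 134/65), (359/65, 449/65), (-83/65, 527/65), (233/65, 433/65)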